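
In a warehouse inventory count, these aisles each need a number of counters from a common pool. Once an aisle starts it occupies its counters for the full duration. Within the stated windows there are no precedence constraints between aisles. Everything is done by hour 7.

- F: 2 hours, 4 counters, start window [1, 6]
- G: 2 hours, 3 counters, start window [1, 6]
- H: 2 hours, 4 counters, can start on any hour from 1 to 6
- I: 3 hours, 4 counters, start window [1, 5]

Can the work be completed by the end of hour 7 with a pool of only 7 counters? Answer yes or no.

Schedule F@1, G@1, H@3, I@5: h1:7  h2:7  h3:4  h4:4  h5:4  h6:4  h7:4 — peak 7 ≤ 7.

yes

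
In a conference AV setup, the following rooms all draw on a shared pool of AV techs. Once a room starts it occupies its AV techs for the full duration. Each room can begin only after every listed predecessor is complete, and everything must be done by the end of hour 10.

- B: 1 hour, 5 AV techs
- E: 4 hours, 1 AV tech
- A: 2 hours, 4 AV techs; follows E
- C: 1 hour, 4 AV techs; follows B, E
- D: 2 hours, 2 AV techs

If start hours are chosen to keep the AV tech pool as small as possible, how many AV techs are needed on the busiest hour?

5

Early-start (B@1, E@1, A@5, C@5, D@1) gives peak 8: h1:8  h2:3  h3:1  h4:1  h5:8  h6:4  h7:0  h8:0  h9:0  h10:0.
Shift E→2, A→6, C→8, D→2.
Schedule B@1, E@2, A@6, C@8, D@2: h1:5  h2:3  h3:3  h4:1  h5:1  h6:4  h7:4  h8:4  h9:0  h10:0 — peak 5.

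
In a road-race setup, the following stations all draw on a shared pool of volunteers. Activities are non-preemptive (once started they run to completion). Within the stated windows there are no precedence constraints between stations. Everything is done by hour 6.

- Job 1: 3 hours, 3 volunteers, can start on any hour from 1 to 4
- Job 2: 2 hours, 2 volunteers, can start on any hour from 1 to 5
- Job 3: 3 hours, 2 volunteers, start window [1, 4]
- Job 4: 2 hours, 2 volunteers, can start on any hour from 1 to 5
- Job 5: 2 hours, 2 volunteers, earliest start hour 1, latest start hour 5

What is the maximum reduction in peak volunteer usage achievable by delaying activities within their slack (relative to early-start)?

Early-start peak: h1:11  h2:11  h3:5  h4:0  h5:0  h6:0 ⇒ 11.
Leveled (Job 1@1, Job 2@1, Job 3@4, Job 4@3, Job 5@5): h1:5  h2:5  h3:5  h4:4  h5:4  h6:4 ⇒ 5.
Reduction 11 − 5 = 6.

6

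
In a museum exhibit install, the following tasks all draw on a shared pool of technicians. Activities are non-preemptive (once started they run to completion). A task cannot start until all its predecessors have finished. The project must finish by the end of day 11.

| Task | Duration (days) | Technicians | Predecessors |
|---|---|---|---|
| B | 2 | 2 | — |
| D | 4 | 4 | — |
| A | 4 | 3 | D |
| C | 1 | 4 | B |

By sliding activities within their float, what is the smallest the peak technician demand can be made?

Early-start (B@1, D@1, A@5, C@3) gives peak 8: d1:6  d2:6  d3:8  d4:4  d5:3  d6:3  d7:3  d8:3  d9:0  d10:0  d11:0.
Shift D→3, A→7, C→11.
Schedule B@1, D@3, A@7, C@11: d1:2  d2:2  d3:4  d4:4  d5:4  d6:4  d7:3  d8:3  d9:3  d10:3  d11:4 — peak 4.
Total technician-days = 36 over 11 days ⇒ peak ≥ ⌈36/11⌉ = 4, so 4 is optimal.

4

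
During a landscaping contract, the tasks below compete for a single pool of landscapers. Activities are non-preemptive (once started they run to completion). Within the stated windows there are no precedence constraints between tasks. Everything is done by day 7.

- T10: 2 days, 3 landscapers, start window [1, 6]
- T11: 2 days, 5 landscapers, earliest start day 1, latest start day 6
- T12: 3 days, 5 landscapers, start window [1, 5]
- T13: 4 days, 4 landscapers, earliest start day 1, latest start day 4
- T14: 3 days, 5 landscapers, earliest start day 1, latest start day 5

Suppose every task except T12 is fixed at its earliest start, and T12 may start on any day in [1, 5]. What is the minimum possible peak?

17

T12@1: d1:22  d2:22  d3:14  d4:4  d5:0  d6:0  d7:0 → peak 22
T12@2: d1:17  d2:22  d3:14  d4:9  d5:0  d6:0  d7:0 → peak 22
T12@3: d1:17  d2:17  d3:14  d4:9  d5:5  d6:0  d7:0 → peak 17
T12@4: d1:17  d2:17  d3:9  d4:9  d5:5  d6:5  d7:0 → peak 17
T12@5: d1:17  d2:17  d3:9  d4:4  d5:5  d6:5  d7:5 → peak 17
Best is T12@3, peak 17.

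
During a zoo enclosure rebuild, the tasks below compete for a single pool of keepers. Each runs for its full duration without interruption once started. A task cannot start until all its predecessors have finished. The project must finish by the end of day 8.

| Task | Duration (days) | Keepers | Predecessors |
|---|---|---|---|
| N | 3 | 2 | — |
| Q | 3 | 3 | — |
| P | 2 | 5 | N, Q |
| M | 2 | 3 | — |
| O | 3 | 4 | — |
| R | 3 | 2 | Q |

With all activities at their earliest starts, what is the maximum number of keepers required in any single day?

12

Early-start schedule: N@1, Q@1, P@4, M@1, O@1, R@4.
Load per day: day 1: 12, day 2: 12, day 3: 9, day 4: 7, day 5: 7, day 6: 2, day 7: 0, day 8: 0.
Peak is 12.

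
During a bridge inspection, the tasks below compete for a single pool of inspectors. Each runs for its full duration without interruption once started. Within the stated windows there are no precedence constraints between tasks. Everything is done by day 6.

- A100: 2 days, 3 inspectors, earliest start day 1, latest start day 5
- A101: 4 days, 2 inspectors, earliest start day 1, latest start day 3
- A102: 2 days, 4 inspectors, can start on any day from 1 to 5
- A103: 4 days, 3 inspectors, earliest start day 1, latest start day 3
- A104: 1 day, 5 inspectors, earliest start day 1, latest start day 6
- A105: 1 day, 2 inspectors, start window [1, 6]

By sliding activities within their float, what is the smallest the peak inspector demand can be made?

Early-start (A100@1, A101@1, A102@1, A103@1, A104@1, A105@1) gives peak 19: d1:19  d2:12  d3:5  d4:5  d5:0  d6:0.
Shift A100→2, A102→5, A103→2, A105→4.
Schedule A100@2, A101@1, A102@5, A103@2, A104@1, A105@4: d1:7  d2:8  d3:8  d4:7  d5:7  d6:4 — peak 8.

8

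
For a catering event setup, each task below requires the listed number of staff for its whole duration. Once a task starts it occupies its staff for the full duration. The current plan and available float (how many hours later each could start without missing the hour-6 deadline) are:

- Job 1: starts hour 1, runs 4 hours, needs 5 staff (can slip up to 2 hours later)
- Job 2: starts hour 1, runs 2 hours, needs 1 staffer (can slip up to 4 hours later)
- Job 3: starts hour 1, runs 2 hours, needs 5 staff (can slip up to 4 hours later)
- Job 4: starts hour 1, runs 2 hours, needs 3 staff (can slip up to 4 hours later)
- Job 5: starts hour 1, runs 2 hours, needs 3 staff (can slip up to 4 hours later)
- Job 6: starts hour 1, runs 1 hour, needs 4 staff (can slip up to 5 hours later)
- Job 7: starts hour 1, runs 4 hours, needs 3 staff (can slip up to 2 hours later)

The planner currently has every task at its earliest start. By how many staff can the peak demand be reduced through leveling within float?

13

Early-start peak: h1:24  h2:20  h3:8  h4:8  h5:0  h6:0 ⇒ 24.
Leveled (Job 1@1, Job 2@1, Job 3@1, Job 4@3, Job 5@5, Job 6@5, Job 7@3): h1:11  h2:11  h3:11  h4:11  h5:10  h6:6 ⇒ 11.
Reduction 24 − 11 = 13.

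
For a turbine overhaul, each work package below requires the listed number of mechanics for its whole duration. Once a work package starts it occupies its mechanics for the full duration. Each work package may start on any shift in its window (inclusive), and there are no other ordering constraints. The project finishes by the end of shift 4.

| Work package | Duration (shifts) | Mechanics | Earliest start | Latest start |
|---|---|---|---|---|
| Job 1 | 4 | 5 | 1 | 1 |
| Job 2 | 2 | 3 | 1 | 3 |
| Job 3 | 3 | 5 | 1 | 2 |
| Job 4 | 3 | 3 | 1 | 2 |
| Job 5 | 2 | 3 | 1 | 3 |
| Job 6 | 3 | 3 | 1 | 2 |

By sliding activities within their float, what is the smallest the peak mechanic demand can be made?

19

Early-start (Job 1@1, Job 2@1, Job 3@1, Job 4@1, Job 5@1, Job 6@1) gives peak 22: s1:22  s2:22  s3:16  s4:5.
Shift Job 5→3.
Schedule Job 1@1, Job 2@1, Job 3@1, Job 4@1, Job 5@3, Job 6@1: s1:19  s2:19  s3:19  s4:8 — peak 19.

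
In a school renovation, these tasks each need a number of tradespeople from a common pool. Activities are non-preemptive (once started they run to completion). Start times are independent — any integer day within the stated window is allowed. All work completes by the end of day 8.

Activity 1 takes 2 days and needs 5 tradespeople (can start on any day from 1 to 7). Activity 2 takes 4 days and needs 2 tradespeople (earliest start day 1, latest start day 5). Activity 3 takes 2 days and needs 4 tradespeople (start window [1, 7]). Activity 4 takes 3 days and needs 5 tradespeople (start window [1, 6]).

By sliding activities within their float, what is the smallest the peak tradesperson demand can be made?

Early-start (Activity 1@1, Activity 2@1, Activity 3@1, Activity 4@1) gives peak 16: d1:16  d2:16  d3:7  d4:2  d5:0  d6:0  d7:0  d8:0.
Shift Activity 3→3, Activity 4→5.
Schedule Activity 1@1, Activity 2@1, Activity 3@3, Activity 4@5: d1:7  d2:7  d3:6  d4:6  d5:5  d6:5  d7:5  d8:0 — peak 7.

7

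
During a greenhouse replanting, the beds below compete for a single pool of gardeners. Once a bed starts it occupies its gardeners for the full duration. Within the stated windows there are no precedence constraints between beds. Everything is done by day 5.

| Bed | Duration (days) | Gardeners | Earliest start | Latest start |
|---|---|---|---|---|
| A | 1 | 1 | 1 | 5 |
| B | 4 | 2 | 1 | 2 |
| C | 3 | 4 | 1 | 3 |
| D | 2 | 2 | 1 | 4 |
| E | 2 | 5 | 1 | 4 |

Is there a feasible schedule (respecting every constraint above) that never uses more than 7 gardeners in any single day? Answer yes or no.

no

The minimum achievable peak is 8; 7 < 8, so no feasible schedule stays within the cap.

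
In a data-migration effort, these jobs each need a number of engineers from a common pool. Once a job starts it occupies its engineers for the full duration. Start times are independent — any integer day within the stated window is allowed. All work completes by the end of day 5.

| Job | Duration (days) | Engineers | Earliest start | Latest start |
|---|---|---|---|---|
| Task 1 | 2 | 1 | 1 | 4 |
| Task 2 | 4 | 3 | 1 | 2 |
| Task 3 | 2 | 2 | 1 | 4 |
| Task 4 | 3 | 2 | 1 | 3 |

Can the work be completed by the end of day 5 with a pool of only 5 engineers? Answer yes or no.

The minimum achievable peak is 6; 5 < 6, so no feasible schedule stays within the cap.

no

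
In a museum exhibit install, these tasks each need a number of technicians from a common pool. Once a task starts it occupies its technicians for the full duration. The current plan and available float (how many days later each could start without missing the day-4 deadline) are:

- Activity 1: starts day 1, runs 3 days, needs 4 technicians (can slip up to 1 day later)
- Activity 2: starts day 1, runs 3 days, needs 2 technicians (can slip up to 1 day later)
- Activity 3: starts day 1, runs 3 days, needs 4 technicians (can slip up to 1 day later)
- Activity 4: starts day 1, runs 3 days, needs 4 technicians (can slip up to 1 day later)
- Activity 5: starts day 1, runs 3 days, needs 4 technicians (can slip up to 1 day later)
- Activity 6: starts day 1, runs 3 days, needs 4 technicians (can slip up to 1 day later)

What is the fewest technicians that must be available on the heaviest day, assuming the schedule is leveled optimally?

22

Schedule Activity 1@1, Activity 2@1, Activity 3@1, Activity 4@1, Activity 5@1, Activity 6@1: d1:22  d2:22  d3:22  d4:0 — peak 22.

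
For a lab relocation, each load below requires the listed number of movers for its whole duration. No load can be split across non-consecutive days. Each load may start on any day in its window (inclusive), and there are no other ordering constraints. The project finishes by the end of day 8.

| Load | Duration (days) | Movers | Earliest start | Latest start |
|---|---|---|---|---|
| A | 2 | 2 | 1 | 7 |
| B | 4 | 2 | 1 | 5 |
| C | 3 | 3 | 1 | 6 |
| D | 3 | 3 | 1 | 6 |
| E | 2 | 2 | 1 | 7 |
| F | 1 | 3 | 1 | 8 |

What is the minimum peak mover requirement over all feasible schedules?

Early-start (A@1, B@1, C@1, D@1, E@1, F@1) gives peak 15: d1:15  d2:12  d3:8  d4:2  d5:0  d6:0  d7:0  d8:0.
Shift B→2, C→3, D→6, E→6.
Schedule A@1, B@2, C@3, D@6, E@6, F@1: d1:5  d2:4  d3:5  d4:5  d5:5  d6:5  d7:5  d8:3 — peak 5.
Total mover-days = 37 over 8 days ⇒ peak ≥ ⌈37/8⌉ = 5, so 5 is optimal.

5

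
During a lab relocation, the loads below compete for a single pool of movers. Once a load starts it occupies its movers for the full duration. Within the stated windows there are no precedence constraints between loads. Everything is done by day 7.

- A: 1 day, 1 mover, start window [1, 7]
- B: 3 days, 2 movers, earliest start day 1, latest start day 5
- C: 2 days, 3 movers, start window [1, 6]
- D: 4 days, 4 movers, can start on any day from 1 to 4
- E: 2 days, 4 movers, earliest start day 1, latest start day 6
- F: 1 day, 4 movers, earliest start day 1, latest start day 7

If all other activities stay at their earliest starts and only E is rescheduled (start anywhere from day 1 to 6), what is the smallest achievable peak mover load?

E@1: d1:18  d2:13  d3:6  d4:4  d5:0  d6:0  d7:0 → peak 18
E@2: d1:14  d2:13  d3:10  d4:4  d5:0  d6:0  d7:0 → peak 14
E@3: d1:14  d2:9  d3:10  d4:8  d5:0  d6:0  d7:0 → peak 14
E@4: d1:14  d2:9  d3:6  d4:8  d5:4  d6:0  d7:0 → peak 14
E@5: d1:14  d2:9  d3:6  d4:4  d5:4  d6:4  d7:0 → peak 14
E@6: d1:14  d2:9  d3:6  d4:4  d5:0  d6:4  d7:4 → peak 14
Best is E@2, peak 14.

14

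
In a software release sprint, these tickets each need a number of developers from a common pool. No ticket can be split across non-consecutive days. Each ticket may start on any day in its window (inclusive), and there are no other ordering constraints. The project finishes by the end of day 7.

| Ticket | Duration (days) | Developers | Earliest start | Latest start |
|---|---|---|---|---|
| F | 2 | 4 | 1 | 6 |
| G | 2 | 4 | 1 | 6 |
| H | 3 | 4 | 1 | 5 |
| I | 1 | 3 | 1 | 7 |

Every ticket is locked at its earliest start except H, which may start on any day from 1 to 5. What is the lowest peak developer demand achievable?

11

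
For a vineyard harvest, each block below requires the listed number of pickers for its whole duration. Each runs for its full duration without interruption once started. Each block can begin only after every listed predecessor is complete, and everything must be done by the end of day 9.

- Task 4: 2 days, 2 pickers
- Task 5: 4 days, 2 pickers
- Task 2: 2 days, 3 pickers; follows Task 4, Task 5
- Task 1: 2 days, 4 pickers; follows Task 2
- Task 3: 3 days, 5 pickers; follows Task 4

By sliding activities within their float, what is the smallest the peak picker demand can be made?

Early-start (Task 4@1, Task 5@1, Task 2@5, Task 1@7, Task 3@3) gives peak 8: d1:4  d2:4  d3:7  d4:7  d5:8  d6:3  d7:4  d8:4  d9:0.
Shift Task 2→6, Task 1→8.
Schedule Task 4@1, Task 5@1, Task 2@6, Task 1@8, Task 3@3: d1:4  d2:4  d3:7  d4:7  d5:5  d6:3  d7:3  d8:4  d9:4 — peak 7.

7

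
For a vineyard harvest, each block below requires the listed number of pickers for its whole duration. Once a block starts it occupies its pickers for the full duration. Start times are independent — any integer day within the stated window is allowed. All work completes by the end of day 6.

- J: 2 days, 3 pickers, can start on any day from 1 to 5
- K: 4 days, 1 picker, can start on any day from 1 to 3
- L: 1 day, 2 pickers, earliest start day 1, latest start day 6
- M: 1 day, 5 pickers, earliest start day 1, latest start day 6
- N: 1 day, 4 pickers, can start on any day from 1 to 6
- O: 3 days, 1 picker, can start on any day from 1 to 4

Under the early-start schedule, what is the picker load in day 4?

1

At early start, day 4 has: K.
Demand: 1 = 1.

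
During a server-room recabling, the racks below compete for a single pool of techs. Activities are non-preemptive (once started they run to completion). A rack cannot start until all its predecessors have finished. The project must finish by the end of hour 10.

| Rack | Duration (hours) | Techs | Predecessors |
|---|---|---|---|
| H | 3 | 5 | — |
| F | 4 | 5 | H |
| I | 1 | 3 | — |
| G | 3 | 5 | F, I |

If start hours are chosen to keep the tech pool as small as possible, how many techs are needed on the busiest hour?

8

Schedule H@1, F@4, I@1, G@8: h1:8  h2:5  h3:5  h4:5  h5:5  h6:5  h7:5  h8:5  h9:5  h10:5 — peak 8.
No arrangement of the 7 feasible schedules does better.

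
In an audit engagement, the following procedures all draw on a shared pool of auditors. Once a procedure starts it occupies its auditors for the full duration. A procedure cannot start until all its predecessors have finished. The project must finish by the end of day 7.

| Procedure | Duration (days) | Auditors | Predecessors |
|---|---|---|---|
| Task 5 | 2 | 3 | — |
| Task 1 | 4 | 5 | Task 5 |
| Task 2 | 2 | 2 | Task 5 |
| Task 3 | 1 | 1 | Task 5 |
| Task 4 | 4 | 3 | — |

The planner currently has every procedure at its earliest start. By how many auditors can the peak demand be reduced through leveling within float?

3

Early-start peak: d1:6  d2:6  d3:11  d4:10  d5:5  d6:5  d7:0 ⇒ 11.
Leveled (Task 5@1, Task 1@3, Task 2@5, Task 3@5, Task 4@1): d1:6  d2:6  d3:8  d4:8  d5:8  d6:7  d7:0 ⇒ 8.
Reduction 11 − 8 = 3.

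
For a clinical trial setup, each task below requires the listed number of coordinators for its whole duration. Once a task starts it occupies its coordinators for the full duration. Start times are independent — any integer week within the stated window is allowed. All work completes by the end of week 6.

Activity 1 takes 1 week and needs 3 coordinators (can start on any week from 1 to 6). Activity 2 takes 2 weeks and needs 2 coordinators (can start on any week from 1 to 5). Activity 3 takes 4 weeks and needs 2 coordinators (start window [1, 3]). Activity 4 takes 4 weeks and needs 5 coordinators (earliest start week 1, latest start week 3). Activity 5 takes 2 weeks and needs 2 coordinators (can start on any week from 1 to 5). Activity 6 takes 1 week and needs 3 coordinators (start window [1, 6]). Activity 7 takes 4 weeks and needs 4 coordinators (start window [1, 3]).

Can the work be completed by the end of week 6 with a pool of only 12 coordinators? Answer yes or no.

yes

Schedule Activity 1@1, Activity 2@1, Activity 3@1, Activity 4@2, Activity 5@1, Activity 6@6, Activity 7@3: w1:9  w2:11  w3:11  w4:11  w5:9  w6:7 — peak 11 ≤ 12.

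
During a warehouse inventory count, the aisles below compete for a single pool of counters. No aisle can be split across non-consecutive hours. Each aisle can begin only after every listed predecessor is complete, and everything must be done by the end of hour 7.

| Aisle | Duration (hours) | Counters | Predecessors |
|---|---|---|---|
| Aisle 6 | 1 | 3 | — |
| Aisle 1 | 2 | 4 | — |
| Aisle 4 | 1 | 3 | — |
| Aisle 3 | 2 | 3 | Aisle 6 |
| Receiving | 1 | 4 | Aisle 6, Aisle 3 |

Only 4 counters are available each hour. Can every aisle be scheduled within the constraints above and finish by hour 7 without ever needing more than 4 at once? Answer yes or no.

yes

Schedule Aisle 6@1, Aisle 1@2, Aisle 4@4, Aisle 3@5, Receiving@7: h1:3  h2:4  h3:4  h4:3  h5:3  h6:3  h7:4 — peak 4 ≤ 4.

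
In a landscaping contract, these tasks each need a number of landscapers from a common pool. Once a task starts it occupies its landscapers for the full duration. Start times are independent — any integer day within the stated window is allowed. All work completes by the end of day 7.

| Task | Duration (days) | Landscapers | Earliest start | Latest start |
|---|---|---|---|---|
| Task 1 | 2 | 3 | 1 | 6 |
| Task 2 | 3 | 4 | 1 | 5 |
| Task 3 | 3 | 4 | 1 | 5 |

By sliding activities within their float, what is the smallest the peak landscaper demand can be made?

Early-start (Task 1@1, Task 2@1, Task 3@1) gives peak 11: d1:11  d2:11  d3:8  d4:0  d5:0  d6:0  d7:0.
Shift Task 3→4.
Schedule Task 1@1, Task 2@1, Task 3@4: d1:7  d2:7  d3:4  d4:4  d5:4  d6:4  d7:0 — peak 7.

7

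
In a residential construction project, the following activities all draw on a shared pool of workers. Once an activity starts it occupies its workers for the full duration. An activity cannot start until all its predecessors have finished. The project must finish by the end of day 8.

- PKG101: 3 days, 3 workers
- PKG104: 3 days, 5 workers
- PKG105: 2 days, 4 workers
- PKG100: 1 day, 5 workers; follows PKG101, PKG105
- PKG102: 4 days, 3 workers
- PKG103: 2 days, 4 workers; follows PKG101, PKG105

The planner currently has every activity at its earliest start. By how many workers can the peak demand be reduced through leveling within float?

7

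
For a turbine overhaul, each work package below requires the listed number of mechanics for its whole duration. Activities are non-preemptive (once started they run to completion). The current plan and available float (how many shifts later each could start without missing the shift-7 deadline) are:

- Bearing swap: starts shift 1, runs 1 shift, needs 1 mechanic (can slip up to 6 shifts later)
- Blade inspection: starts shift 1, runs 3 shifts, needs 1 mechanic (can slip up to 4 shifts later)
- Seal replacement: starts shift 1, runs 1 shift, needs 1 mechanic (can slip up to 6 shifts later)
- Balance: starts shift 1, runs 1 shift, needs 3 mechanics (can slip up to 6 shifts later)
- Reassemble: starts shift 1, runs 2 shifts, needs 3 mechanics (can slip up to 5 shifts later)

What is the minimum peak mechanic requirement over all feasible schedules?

3

Early-start (Bearing swap@1, Blade inspection@1, Seal replacement@1, Balance@1, Reassemble@1) gives peak 9: s1:9  s2:4  s3:1  s4:0  s5:0  s6:0  s7:0.
Shift Balance→4, Reassemble→5.
Schedule Bearing swap@1, Blade inspection@1, Seal replacement@1, Balance@4, Reassemble@5: s1:3  s2:1  s3:1  s4:3  s5:3  s6:3  s7:0 — peak 3.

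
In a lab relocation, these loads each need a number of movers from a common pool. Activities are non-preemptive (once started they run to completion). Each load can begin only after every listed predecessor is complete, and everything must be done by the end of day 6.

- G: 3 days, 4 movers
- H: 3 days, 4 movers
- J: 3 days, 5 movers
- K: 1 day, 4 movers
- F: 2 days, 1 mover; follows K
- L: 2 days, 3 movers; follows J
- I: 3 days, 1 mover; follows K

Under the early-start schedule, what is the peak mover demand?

17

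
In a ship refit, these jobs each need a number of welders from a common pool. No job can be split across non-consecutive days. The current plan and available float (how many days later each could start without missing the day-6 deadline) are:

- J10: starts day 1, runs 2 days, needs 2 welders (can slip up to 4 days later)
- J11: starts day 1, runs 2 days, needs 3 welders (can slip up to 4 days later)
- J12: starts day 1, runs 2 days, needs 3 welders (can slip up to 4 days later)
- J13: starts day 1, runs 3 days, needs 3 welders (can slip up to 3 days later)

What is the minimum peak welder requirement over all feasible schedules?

Early-start (J10@1, J11@1, J12@1, J13@1) gives peak 11: d1:11  d2:11  d3:3  d4:0  d5:0  d6:0.
Shift J12→3, J13→3.
Schedule J10@1, J11@1, J12@3, J13@3: d1:5  d2:5  d3:6  d4:6  d5:3  d6:0 — peak 6.

6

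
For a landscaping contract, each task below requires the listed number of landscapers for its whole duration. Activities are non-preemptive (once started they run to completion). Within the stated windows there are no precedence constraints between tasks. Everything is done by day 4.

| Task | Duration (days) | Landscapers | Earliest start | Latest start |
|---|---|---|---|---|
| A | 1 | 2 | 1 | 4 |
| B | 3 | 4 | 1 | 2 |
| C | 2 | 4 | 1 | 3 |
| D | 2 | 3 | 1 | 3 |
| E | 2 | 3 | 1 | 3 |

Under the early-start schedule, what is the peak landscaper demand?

Early-start schedule: A@1, B@1, C@1, D@1, E@1.
Load per day: day 1: 16, day 2: 14, day 3: 4, day 4: 0.
Peak is 16.

16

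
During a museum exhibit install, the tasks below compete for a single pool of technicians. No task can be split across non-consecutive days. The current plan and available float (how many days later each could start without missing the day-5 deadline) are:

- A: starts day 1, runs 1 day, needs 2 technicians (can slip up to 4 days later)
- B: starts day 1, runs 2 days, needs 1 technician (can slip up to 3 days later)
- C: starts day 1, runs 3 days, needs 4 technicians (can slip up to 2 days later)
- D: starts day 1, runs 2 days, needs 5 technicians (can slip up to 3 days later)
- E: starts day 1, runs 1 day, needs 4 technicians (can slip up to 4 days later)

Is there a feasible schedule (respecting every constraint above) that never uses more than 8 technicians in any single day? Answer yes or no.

Schedule A@1, B@1, C@1, D@4, E@3: d1:7  d2:5  d3:8  d4:5  d5:5 — peak 8 ≤ 8.

yes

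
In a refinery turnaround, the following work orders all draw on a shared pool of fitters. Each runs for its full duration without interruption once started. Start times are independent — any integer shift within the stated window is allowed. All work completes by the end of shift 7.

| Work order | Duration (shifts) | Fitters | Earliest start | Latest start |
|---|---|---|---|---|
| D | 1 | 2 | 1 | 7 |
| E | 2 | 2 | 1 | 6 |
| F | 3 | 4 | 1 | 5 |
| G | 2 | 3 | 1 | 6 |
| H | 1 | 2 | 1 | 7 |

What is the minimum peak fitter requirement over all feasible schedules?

4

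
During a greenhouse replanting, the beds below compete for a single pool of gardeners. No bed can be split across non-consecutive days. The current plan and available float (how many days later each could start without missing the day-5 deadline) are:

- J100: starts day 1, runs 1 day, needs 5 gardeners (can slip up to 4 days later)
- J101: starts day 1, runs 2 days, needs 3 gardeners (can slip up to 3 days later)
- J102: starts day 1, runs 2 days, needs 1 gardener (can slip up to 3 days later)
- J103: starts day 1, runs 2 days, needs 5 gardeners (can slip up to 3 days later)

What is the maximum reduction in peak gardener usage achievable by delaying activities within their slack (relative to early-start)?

9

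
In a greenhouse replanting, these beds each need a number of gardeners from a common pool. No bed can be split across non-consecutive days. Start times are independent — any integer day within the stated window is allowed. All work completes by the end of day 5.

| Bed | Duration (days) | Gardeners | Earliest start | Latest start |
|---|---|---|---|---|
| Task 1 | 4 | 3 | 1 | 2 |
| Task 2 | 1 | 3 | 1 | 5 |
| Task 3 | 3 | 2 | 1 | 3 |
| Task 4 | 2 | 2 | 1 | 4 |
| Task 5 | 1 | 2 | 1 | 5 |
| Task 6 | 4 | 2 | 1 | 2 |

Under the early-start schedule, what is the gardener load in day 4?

5

At early start, day 4 has: Task 1, Task 6.
Demand: 3 + 2 = 5.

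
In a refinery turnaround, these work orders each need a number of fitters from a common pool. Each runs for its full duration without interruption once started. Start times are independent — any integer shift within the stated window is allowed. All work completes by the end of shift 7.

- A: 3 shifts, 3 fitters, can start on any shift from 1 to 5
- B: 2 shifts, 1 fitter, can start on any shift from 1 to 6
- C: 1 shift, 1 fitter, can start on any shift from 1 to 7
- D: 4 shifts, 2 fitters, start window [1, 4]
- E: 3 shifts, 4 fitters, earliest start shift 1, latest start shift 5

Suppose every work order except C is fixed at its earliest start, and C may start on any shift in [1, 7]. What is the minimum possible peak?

10

C@1: s1:11  s2:10  s3:9  s4:2  s5:0  s6:0  s7:0 → peak 11
C@2: s1:10  s2:11  s3:9  s4:2  s5:0  s6:0  s7:0 → peak 11
C@3: s1:10  s2:10  s3:10  s4:2  s5:0  s6:0  s7:0 → peak 10
C@4: s1:10  s2:10  s3:9  s4:3  s5:0  s6:0  s7:0 → peak 10
C@5: s1:10  s2:10  s3:9  s4:2  s5:1  s6:0  s7:0 → peak 10
C@6: s1:10  s2:10  s3:9  s4:2  s5:0  s6:1  s7:0 → peak 10
C@7: s1:10  s2:10  s3:9  s4:2  s5:0  s6:0  s7:1 → peak 10
Best is C@3, peak 10.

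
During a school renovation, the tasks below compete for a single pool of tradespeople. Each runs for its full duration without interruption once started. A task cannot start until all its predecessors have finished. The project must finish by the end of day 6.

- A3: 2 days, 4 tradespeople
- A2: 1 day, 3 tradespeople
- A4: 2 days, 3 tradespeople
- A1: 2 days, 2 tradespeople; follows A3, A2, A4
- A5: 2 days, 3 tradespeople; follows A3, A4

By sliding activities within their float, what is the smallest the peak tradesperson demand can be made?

Early-start (A3@1, A2@1, A4@1, A1@3, A5@3) gives peak 10: d1:10  d2:7  d3:5  d4:5  d5:0  d6:0.
Shift A2→3, A4→3, A1→5, A5→5.
Schedule A3@1, A2@3, A4@3, A1@5, A5@5: d1:4  d2:4  d3:6  d4:3  d5:5  d6:5 — peak 6.

6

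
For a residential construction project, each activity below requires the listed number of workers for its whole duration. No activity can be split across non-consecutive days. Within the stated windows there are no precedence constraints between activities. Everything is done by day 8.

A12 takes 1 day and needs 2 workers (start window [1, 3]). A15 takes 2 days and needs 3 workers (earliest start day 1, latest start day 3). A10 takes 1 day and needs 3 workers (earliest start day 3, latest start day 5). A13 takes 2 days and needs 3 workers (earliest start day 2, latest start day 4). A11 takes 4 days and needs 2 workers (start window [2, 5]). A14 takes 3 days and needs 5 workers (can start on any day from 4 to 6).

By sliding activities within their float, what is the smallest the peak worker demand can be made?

5

Early-start (A12@1, A15@1, A10@3, A13@2, A11@2, A14@4) gives peak 8: d1:5  d2:8  d3:8  d4:7  d5:7  d6:5  d7:0  d8:0.
Shift A13→4, A14→6.
Schedule A12@1, A15@1, A10@3, A13@4, A11@2, A14@6: d1:5  d2:5  d3:5  d4:5  d5:5  d6:5  d7:5  d8:5 — peak 5.
Total worker-days = 40 over 8 days ⇒ peak ≥ ⌈40/8⌉ = 5, so 5 is optimal.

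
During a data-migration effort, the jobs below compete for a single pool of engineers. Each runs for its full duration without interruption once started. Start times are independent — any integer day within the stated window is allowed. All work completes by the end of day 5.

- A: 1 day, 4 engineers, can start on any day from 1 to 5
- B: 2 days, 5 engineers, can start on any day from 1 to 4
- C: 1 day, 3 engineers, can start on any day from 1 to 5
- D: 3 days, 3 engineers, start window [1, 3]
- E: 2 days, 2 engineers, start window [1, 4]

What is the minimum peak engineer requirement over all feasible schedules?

Early-start (A@1, B@1, C@1, D@1, E@1) gives peak 17: d1:17  d2:10  d3:3  d4:0  d5:0.
Shift B→4, C→2, E→3.
Schedule A@1, B@4, C@2, D@1, E@3: d1:7  d2:6  d3:5  d4:7  d5:5 — peak 7.

7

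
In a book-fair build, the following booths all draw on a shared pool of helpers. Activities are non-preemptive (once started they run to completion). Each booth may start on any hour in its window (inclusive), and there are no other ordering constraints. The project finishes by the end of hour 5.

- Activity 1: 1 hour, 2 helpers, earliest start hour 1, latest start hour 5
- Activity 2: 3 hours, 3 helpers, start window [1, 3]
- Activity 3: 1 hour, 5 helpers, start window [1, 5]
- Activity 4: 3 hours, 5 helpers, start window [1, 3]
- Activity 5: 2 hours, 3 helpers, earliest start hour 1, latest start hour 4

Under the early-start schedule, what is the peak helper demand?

Early-start schedule: Activity 1@1, Activity 2@1, Activity 3@1, Activity 4@1, Activity 5@1.
Load per hour: hour 1: 18, hour 2: 11, hour 3: 8, hour 4: 0, hour 5: 0.
Peak is 18.

18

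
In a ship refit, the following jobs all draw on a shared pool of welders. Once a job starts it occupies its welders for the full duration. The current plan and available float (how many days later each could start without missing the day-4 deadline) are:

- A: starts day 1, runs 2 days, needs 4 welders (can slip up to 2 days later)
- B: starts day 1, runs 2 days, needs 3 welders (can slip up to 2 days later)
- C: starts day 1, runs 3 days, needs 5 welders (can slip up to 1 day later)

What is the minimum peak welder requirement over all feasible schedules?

9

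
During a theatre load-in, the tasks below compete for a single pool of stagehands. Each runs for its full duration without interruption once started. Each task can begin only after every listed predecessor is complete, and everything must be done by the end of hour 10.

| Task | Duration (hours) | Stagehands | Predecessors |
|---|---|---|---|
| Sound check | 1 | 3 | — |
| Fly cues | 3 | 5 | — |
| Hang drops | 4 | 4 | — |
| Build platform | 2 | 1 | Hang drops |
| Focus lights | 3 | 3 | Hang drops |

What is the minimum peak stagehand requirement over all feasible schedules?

6

Early-start (Sound check@1, Fly cues@1, Hang drops@1, Build platform@5, Focus lights@5) gives peak 12: h1:12  h2:9  h3:9  h4:4  h5:4  h6:4  h7:3  h8:0  h9:0  h10:0.
Shift Sound check→5, Fly cues→8, Build platform→6.
Schedule Sound check@5, Fly cues@8, Hang drops@1, Build platform@6, Focus lights@5: h1:4  h2:4  h3:4  h4:4  h5:6  h6:4  h7:4  h8:5  h9:5  h10:5 — peak 6.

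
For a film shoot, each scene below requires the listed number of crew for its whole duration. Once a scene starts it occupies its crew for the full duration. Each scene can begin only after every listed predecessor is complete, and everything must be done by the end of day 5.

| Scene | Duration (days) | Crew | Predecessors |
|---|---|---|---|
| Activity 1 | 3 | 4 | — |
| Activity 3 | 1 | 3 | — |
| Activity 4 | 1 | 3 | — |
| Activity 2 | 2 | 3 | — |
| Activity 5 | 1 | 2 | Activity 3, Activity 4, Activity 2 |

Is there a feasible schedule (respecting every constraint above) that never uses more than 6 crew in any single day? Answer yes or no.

Schedule Activity 1@3, Activity 3@1, Activity 4@2, Activity 2@1, Activity 5@3: d1:6  d2:6  d3:6  d4:4  d5:4 — peak 6 ≤ 6.

yes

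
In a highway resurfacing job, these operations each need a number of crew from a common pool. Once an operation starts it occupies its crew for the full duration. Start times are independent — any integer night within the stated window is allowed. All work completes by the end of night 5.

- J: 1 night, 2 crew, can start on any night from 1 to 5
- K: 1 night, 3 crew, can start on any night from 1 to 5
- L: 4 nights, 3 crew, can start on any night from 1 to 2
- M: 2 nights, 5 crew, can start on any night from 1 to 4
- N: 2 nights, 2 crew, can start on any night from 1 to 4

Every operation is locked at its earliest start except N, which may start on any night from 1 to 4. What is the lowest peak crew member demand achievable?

N@1: n1:15  n2:10  n3:3  n4:3  n5:0 → peak 15
N@2: n1:13  n2:10  n3:5  n4:3  n5:0 → peak 13
N@3: n1:13  n2:8  n3:5  n4:5  n5:0 → peak 13
N@4: n1:13  n2:8  n3:3  n4:5  n5:2 → peak 13
Best is N@2, peak 13.

13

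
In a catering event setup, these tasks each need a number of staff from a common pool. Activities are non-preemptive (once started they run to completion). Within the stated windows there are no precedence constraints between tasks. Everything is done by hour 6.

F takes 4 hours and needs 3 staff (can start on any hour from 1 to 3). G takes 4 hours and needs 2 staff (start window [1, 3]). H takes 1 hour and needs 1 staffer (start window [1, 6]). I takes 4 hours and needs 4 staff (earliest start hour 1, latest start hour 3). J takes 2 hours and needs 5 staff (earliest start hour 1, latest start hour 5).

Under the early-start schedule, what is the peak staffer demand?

15

Early-start schedule: F@1, G@1, H@1, I@1, J@1.
Load per hour: hour 1: 15, hour 2: 14, hour 3: 9, hour 4: 9, hour 5: 0, hour 6: 0.
Peak is 15.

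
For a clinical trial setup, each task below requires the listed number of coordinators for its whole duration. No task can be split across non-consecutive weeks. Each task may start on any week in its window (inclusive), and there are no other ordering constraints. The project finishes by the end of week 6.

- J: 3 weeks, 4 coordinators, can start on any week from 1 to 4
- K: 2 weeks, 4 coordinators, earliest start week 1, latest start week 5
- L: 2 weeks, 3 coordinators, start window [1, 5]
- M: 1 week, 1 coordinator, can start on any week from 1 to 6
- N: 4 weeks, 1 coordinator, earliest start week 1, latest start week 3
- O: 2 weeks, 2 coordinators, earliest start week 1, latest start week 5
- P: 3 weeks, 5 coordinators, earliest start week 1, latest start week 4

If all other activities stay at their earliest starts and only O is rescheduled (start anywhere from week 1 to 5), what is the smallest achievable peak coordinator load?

O@1: w1:20  w2:19  w3:10  w4:1  w5:0  w6:0 → peak 20
O@2: w1:18  w2:19  w3:12  w4:1  w5:0  w6:0 → peak 19
O@3: w1:18  w2:17  w3:12  w4:3  w5:0  w6:0 → peak 18
O@4: w1:18  w2:17  w3:10  w4:3  w5:2  w6:0 → peak 18
O@5: w1:18  w2:17  w3:10  w4:1  w5:2  w6:2 → peak 18
Best is O@3, peak 18.

18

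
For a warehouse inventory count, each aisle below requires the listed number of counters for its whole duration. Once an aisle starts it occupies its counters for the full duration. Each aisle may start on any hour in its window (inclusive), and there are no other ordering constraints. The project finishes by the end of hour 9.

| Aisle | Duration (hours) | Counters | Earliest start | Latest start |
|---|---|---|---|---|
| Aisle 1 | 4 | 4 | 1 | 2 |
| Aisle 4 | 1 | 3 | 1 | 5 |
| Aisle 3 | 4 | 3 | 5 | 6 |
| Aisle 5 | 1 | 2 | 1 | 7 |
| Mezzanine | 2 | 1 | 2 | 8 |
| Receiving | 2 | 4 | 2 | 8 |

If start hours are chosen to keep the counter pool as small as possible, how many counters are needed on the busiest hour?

7

Early-start (Aisle 1@1, Aisle 4@1, Aisle 3@5, Aisle 5@1, Mezzanine@2, Receiving@2) gives peak 9: h1:9  h2:9  h3:9  h4:4  h5:3  h6:3  h7:3  h8:3  h9:0.
Shift Aisle 5→2, Receiving→5.
Schedule Aisle 1@1, Aisle 4@1, Aisle 3@5, Aisle 5@2, Mezzanine@2, Receiving@5: h1:7  h2:7  h3:5  h4:4  h5:7  h6:7  h7:3  h8:3  h9:0 — peak 7.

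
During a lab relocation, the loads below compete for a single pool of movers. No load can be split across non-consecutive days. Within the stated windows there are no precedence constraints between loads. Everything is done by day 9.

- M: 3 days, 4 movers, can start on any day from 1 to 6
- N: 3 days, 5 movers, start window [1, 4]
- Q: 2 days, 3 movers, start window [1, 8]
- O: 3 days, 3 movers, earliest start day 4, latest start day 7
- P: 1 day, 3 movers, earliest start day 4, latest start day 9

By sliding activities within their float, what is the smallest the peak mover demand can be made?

6

Early-start (M@1, N@1, Q@1, O@4, P@4) gives peak 12: d1:12  d2:12  d3:9  d4:6  d5:3  d6:3  d7:0  d8:0  d9:0.
Shift N→4, Q→7, O→7, P→9.
Schedule M@1, N@4, Q@7, O@7, P@9: d1:4  d2:4  d3:4  d4:5  d5:5  d6:5  d7:6  d8:6  d9:6 — peak 6.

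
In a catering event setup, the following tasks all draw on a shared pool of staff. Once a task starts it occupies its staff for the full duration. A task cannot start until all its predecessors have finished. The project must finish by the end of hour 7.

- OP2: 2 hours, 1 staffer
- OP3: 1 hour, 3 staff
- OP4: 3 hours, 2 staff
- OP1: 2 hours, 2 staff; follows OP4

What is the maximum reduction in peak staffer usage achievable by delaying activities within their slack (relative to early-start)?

3

Early-start peak: h1:6  h2:3  h3:2  h4:2  h5:2  h6:0  h7:0 ⇒ 6.
Leveled (OP2@1, OP3@4, OP4@1, OP1@5): h1:3  h2:3  h3:2  h4:3  h5:2  h6:2  h7:0 ⇒ 3.
Reduction 6 − 3 = 3.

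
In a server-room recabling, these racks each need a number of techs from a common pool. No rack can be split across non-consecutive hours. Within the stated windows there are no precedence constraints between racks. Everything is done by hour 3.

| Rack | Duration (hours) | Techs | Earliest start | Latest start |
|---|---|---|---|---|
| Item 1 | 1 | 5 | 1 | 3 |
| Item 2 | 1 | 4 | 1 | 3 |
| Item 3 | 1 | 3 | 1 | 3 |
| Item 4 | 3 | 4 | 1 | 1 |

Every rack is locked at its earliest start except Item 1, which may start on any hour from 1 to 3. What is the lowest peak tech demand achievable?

11

Item 1@1: h1:16  h2:4  h3:4 → peak 16
Item 1@2: h1:11  h2:9  h3:4 → peak 11
Item 1@3: h1:11  h2:4  h3:9 → peak 11
Best is Item 1@2, peak 11.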